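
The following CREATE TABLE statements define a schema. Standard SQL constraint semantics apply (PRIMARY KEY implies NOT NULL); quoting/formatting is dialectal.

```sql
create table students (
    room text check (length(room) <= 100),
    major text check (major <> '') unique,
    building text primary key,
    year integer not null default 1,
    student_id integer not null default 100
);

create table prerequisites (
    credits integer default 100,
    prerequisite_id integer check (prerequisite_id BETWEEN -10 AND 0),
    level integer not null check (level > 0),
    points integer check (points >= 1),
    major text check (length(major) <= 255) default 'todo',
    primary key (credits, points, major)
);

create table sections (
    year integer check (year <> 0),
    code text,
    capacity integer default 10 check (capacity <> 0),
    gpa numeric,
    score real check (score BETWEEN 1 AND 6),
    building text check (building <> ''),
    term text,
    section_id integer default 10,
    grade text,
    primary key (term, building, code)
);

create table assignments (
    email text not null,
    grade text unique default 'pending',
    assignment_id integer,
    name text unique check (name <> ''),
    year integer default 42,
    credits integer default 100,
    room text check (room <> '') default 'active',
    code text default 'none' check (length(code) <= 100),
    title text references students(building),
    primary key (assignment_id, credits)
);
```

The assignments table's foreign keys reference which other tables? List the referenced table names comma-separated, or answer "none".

students

- title REFERENCES students(building).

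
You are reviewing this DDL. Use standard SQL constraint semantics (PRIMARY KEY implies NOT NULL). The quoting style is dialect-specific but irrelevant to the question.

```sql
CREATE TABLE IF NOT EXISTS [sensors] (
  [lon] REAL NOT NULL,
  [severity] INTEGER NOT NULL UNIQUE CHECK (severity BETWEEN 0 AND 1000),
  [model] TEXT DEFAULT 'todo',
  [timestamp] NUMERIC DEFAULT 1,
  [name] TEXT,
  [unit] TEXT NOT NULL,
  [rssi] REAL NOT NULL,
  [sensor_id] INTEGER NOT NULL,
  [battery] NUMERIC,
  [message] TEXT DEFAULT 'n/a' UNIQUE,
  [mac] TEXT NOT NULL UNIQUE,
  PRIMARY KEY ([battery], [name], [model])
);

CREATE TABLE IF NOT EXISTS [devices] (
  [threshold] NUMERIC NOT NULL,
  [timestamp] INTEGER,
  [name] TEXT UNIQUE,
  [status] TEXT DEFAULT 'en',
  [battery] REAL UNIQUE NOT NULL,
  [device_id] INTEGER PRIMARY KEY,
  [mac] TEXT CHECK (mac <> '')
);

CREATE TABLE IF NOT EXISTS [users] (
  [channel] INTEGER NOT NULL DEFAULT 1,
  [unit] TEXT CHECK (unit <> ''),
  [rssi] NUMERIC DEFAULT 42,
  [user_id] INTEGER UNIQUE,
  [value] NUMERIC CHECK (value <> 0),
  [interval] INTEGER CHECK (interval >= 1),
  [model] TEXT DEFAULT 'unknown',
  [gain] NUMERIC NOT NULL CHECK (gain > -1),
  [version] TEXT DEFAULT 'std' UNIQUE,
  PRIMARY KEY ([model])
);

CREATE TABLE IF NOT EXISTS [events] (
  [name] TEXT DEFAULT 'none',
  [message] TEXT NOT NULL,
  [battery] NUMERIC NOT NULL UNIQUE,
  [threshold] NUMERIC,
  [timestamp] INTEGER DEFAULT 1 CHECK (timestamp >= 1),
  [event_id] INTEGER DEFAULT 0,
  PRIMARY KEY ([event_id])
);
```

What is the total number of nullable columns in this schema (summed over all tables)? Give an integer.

15

sensors: 2 nullable (timestamp, message — PK (battery, name, model) and explicit NOT NULL columns excluded).
devices: 4 nullable (timestamp, name, status, mac — PK (device_id) and explicit NOT NULL columns excluded).
users: 6 nullable (unit, rssi, user_id, value, interval, version — PK (model) and explicit NOT NULL columns excluded).
events: 3 nullable (name, threshold, timestamp — PK (event_id) and explicit NOT NULL columns excluded).
Total: 2 + 4 + 6 + 3 = 15.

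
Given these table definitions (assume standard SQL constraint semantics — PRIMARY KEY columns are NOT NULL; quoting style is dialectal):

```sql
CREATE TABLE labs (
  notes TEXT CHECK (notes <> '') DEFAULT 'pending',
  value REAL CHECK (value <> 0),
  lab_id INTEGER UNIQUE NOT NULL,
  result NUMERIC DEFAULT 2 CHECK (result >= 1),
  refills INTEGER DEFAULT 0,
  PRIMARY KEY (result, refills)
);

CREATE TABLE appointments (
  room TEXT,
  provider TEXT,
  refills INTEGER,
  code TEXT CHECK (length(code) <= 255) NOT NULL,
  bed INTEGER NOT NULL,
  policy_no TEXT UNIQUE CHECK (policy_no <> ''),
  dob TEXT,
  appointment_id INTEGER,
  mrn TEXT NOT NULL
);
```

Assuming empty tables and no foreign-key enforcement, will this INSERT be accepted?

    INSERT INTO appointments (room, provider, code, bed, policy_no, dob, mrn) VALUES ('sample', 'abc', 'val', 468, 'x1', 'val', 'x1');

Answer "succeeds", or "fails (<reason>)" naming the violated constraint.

succeeds

NOT NULL columns: bed is supplied; code is supplied; mrn is supplied.
CHECK constraints: 'val' satisfies (length(code) <= 255); 'x1' satisfies (policy_no <> '').
No constraint is violated.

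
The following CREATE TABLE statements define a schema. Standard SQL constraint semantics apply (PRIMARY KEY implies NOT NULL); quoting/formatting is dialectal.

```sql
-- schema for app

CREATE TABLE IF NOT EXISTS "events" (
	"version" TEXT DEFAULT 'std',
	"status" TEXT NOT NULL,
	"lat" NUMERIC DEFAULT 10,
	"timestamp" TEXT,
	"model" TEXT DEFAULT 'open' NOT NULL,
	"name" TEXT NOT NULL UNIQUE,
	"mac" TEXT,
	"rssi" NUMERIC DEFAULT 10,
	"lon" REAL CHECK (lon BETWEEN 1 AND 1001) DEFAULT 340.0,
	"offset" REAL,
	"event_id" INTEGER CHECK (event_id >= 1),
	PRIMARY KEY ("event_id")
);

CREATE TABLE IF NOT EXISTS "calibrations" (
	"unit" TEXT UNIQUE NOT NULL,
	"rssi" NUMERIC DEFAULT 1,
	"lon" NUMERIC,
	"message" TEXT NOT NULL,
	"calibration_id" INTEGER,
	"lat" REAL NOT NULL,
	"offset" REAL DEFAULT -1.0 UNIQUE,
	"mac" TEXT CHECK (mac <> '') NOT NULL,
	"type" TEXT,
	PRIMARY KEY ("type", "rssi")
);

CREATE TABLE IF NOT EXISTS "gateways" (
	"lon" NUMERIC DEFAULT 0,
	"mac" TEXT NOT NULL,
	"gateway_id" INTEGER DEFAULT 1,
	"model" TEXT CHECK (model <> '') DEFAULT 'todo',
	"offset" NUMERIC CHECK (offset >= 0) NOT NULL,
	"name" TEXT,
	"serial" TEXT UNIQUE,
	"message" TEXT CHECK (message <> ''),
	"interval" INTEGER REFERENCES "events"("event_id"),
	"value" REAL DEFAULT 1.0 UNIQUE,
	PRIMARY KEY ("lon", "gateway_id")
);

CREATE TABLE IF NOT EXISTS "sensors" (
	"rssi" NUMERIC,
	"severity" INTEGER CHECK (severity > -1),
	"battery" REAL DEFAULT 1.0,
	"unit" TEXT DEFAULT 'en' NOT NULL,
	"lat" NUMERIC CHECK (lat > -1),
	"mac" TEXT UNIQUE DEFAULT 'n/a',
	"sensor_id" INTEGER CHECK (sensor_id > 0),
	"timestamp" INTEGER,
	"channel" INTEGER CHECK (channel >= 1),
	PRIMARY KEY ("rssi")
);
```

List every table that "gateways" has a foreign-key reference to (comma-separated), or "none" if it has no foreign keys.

events

- interval REFERENCES events(event_id).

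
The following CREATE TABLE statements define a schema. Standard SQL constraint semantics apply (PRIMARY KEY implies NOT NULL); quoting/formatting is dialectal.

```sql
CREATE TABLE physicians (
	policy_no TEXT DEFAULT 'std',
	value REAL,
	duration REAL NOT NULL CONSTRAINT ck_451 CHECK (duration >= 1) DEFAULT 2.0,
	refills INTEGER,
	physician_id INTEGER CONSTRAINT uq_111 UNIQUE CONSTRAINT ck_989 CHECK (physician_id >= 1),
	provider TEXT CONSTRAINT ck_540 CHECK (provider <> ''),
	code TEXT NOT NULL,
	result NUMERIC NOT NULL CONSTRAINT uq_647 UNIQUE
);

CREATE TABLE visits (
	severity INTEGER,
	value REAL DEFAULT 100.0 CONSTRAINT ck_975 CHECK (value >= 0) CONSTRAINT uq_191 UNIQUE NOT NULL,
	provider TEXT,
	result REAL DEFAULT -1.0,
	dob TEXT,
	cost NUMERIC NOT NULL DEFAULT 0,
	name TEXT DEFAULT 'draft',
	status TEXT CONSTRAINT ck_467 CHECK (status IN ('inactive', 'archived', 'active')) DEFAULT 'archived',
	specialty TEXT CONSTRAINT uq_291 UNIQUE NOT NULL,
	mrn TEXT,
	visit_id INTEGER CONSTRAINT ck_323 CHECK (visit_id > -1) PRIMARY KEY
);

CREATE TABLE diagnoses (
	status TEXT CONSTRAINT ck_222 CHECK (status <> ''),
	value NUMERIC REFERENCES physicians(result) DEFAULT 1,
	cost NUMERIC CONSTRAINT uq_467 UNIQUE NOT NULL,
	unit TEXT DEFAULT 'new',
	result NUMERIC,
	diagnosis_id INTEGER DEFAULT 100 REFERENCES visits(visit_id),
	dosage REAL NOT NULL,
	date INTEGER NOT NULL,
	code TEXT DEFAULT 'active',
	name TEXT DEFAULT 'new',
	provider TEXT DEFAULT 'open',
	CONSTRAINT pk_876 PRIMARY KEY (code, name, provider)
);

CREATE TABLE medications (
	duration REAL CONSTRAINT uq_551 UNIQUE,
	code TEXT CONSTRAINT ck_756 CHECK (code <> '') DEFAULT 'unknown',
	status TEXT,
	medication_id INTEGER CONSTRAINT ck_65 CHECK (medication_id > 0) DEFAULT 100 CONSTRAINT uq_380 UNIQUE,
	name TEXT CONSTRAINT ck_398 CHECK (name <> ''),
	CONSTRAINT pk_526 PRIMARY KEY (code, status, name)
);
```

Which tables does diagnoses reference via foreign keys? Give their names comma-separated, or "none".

physicians, visits

- value REFERENCES physicians(result).
- diagnosis_id REFERENCES visits(visit_id).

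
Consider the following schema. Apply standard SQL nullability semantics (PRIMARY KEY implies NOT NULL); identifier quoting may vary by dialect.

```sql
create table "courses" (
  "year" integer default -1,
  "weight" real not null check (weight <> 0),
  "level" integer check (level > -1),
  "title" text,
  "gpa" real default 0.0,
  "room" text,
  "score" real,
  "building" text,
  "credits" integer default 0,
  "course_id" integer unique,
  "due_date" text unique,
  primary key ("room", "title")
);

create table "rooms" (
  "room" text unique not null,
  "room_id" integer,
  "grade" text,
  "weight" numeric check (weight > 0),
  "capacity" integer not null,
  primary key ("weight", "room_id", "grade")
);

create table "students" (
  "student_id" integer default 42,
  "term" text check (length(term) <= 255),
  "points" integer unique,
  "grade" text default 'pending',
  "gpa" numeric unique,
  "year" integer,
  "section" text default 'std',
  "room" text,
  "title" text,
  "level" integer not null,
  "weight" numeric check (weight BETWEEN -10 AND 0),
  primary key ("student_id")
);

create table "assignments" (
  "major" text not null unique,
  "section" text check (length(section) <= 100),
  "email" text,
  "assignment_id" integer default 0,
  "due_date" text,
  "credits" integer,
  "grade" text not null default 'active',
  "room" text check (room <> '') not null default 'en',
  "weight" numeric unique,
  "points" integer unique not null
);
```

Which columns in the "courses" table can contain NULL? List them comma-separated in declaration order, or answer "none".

year, level, gpa, score, building, credits, course_id, due_date

- year: DEFAULT only fills an omitted column; an explicit NULL is still allowed → nullable.
- weight: declared NOT NULL → not nullable.
- level: CHECK does not forbid NULL (a CHECK constraint passes when its expression is NULL) → nullable.
- title: part of the PRIMARY KEY, which implies NOT NULL → not nullable.
- gpa: DEFAULT only fills an omitted column; an explicit NULL is still allowed → nullable.
- room: part of the PRIMARY KEY, which implies NOT NULL → not nullable.
- score: no NOT NULL constraint applies → nullable.
- building: no NOT NULL constraint applies → nullable.
- credits: DEFAULT only fills an omitted column; an explicit NULL is still allowed → nullable.
- course_id: UNIQUE does not imply NOT NULL → nullable.
- due_date: UNIQUE does not imply NOT NULL → nullable.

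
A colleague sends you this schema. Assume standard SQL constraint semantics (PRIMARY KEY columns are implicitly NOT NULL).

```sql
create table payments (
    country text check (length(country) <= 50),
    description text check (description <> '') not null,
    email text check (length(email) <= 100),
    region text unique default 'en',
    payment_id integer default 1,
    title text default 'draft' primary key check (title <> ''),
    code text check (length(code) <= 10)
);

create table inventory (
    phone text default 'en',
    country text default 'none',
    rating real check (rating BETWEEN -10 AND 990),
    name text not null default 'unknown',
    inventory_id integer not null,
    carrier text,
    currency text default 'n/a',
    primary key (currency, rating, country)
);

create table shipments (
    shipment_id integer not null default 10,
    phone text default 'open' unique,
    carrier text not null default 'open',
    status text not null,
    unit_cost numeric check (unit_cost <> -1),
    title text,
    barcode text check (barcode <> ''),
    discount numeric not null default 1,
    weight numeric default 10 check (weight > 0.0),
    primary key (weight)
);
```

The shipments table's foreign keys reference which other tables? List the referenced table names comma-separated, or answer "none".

none

No column in shipments has a REFERENCES clause.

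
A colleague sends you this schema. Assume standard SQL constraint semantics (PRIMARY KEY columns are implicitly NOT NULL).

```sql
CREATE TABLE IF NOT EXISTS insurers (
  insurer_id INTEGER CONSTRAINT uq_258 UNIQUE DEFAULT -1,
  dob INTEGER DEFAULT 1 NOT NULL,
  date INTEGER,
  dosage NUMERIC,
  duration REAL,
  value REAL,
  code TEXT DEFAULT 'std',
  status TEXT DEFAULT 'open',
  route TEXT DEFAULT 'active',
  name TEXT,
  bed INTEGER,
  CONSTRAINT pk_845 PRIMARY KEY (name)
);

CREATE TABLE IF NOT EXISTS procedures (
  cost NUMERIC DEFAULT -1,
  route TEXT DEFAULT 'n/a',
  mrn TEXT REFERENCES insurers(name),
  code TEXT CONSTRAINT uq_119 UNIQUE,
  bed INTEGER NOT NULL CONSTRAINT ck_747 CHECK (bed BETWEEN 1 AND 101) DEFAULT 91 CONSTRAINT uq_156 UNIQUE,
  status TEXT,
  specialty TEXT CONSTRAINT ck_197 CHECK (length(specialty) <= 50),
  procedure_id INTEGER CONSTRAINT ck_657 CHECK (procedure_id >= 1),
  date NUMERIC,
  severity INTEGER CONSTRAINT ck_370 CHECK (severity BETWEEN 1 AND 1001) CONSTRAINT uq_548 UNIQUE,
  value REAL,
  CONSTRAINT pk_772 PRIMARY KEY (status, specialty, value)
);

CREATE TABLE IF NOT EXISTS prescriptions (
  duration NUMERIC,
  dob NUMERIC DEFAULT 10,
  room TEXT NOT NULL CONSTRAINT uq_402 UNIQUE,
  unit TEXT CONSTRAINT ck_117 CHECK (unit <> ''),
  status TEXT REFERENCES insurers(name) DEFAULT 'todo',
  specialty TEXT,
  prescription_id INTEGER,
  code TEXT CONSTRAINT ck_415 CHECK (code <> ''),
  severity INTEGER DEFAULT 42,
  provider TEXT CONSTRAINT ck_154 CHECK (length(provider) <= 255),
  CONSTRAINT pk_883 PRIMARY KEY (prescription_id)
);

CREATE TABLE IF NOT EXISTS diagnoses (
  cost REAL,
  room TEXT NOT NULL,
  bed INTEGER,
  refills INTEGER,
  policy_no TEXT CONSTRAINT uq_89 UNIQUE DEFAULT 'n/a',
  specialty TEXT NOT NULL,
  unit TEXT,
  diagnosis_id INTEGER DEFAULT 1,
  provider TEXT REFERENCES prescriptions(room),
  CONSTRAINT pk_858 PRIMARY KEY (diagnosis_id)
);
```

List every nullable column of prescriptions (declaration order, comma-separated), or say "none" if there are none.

duration, dob, unit, status, specialty, code, severity, provider

- duration: no NOT NULL constraint applies → nullable.
- dob: DEFAULT only fills an omitted column; an explicit NULL is still allowed → nullable.
- room: declared NOT NULL → not nullable.
- unit: CHECK does not forbid NULL (a CHECK constraint passes when its expression is NULL) → nullable.
- status: a foreign key column may be NULL unless separately constrained → nullable.
- specialty: no NOT NULL constraint applies → nullable.
- prescription_id: part of the PRIMARY KEY, which implies NOT NULL → not nullable.
- code: CHECK does not forbid NULL (a CHECK constraint passes when its expression is NULL) → nullable.
- severity: DEFAULT only fills an omitted column; an explicit NULL is still allowed → nullable.
- provider: CHECK does not forbid NULL (a CHECK constraint passes when its expression is NULL) → nullable.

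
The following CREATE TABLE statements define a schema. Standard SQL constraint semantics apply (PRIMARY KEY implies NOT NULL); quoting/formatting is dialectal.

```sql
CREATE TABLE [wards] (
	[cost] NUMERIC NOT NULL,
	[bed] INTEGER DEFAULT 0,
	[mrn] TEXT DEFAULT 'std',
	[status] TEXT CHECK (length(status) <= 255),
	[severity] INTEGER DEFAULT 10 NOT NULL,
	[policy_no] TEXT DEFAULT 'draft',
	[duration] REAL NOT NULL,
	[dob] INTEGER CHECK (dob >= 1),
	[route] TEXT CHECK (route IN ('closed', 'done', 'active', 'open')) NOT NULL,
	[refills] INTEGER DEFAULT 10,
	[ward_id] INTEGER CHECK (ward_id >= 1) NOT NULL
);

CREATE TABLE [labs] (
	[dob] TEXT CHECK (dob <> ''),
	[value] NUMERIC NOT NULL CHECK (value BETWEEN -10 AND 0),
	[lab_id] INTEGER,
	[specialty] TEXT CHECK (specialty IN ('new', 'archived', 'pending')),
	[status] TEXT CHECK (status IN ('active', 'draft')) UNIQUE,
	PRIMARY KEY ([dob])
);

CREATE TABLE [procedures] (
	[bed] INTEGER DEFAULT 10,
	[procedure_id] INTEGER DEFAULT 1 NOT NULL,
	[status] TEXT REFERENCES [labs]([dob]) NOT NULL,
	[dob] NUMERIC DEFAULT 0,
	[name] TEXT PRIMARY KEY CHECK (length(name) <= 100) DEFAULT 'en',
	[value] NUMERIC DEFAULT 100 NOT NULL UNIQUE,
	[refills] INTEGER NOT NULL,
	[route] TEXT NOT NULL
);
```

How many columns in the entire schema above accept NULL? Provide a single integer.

11

wards: 6 nullable (bed, mrn, status, policy_no, dob, refills — PK none and explicit NOT NULL columns excluded).
labs: 3 nullable (lab_id, specialty, status — PK (dob) and explicit NOT NULL columns excluded).
procedures: 2 nullable (bed, dob — PK (name) and explicit NOT NULL columns excluded).
Total: 6 + 3 + 2 = 11.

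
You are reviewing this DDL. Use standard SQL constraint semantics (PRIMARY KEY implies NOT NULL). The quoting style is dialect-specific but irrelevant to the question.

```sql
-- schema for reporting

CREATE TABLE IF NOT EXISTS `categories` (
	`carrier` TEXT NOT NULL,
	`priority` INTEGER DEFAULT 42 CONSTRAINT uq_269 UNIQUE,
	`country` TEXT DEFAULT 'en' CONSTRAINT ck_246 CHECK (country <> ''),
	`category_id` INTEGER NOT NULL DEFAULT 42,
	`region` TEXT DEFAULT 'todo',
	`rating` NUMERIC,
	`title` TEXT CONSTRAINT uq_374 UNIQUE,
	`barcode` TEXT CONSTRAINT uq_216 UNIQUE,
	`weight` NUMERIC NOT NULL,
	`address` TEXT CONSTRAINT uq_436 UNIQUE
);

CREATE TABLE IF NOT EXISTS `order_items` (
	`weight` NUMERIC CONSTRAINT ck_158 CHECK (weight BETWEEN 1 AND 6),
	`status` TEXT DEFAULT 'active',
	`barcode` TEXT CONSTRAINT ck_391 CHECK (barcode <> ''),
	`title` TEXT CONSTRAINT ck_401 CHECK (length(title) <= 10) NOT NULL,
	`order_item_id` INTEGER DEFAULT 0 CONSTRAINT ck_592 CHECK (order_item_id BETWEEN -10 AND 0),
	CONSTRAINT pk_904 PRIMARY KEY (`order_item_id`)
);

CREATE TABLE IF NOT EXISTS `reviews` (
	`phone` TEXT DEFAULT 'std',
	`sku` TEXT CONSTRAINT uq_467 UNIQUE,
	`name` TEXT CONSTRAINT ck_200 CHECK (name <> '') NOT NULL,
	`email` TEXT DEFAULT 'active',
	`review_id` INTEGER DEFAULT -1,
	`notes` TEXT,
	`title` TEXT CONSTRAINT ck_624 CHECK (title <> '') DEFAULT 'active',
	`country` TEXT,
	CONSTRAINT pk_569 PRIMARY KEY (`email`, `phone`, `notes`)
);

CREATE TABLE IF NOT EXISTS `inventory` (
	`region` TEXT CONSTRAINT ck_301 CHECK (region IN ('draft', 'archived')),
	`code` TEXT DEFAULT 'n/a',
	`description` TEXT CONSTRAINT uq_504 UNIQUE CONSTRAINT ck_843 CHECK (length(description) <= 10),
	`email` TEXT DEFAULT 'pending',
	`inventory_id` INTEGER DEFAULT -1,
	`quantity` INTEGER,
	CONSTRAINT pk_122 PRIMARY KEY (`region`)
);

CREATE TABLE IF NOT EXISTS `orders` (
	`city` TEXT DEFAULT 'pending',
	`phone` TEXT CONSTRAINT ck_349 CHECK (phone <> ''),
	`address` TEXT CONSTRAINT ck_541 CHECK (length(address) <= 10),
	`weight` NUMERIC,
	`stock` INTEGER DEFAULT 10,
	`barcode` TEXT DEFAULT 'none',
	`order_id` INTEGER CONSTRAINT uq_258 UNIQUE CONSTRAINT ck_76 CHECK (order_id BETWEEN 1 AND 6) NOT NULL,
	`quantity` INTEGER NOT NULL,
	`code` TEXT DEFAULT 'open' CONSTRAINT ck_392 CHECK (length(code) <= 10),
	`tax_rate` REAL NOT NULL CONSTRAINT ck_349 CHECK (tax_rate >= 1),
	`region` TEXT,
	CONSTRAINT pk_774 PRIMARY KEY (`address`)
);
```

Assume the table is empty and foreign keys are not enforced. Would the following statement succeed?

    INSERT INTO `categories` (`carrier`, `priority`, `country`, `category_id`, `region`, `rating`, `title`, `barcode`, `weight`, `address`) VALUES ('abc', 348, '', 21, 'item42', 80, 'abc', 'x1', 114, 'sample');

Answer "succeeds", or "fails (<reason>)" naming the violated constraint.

The value '' for country violates CHECK (country <> '').

fails (CHECK on country)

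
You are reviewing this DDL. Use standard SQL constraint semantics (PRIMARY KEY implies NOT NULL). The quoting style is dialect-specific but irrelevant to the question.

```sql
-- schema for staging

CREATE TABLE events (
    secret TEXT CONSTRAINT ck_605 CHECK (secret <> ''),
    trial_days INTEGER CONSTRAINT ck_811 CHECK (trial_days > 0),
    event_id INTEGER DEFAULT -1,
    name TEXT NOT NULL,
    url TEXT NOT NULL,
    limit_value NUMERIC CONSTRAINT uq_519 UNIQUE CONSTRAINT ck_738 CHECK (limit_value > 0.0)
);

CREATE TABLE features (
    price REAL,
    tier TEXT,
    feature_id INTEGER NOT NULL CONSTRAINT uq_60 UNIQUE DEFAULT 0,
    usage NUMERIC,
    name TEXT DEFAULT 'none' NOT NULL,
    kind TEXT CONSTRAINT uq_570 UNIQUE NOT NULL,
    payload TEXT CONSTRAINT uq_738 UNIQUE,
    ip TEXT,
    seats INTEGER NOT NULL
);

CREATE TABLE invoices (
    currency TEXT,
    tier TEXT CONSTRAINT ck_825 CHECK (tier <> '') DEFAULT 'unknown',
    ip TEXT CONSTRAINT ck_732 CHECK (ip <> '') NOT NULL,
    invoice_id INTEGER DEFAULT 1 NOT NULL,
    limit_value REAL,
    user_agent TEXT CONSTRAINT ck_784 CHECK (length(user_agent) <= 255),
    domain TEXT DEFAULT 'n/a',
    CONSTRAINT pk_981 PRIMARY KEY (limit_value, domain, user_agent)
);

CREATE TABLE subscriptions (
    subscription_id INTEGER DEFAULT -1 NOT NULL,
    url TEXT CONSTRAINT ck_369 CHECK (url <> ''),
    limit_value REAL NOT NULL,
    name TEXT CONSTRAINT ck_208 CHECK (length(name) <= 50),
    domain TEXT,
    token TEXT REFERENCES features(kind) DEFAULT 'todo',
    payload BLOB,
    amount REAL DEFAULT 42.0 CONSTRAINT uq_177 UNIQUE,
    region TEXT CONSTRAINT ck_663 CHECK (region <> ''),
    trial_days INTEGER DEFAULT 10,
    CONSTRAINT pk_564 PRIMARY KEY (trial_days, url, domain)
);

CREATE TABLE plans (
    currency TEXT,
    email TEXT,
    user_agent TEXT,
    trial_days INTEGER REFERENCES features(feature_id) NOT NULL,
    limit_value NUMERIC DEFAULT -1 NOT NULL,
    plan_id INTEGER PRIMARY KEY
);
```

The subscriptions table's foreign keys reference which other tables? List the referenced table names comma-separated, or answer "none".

features

- token REFERENCES features(kind).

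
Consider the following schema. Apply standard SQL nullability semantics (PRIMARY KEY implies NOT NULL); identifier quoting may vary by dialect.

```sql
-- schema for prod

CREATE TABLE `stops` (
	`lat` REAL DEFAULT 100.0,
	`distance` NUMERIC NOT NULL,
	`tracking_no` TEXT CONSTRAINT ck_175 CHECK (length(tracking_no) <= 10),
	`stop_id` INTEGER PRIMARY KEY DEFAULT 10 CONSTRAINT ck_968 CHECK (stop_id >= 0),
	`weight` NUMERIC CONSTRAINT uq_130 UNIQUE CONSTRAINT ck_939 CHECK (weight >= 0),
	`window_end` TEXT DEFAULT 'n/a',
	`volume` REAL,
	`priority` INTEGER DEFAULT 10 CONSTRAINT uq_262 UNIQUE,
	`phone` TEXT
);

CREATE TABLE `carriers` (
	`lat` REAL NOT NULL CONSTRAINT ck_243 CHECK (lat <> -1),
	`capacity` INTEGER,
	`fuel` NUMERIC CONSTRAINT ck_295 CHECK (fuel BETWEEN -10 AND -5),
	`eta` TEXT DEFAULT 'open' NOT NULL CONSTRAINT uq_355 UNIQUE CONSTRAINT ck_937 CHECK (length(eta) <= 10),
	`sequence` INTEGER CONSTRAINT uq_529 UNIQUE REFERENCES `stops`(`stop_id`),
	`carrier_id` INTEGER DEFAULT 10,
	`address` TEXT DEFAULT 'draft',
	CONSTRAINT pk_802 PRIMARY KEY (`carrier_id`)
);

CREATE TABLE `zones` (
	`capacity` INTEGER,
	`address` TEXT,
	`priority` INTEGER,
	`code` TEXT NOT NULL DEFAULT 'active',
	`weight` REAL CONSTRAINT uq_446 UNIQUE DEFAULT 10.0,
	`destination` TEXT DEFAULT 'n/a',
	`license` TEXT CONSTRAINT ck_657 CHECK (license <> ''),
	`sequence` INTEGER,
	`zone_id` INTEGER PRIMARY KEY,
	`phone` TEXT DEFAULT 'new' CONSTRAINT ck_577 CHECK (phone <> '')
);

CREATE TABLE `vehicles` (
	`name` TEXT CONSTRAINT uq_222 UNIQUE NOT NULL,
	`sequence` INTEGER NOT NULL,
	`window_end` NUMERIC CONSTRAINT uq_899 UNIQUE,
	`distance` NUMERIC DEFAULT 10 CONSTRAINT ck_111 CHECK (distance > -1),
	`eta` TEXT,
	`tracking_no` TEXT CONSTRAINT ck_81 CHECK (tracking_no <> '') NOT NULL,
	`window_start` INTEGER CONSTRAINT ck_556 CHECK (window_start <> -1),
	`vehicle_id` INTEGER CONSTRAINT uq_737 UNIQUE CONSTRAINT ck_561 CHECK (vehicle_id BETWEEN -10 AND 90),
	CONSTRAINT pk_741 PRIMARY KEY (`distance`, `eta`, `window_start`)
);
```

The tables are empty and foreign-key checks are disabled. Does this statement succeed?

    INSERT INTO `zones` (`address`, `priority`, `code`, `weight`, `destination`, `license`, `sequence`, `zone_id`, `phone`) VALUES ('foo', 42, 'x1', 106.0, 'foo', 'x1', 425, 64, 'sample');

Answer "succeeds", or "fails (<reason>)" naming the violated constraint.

NOT NULL columns: code is supplied; zone_id is supplied.
CHECK constraints: 'x1' satisfies (license <> ''); 'sample' satisfies (phone <> '').
No constraint is violated.

succeeds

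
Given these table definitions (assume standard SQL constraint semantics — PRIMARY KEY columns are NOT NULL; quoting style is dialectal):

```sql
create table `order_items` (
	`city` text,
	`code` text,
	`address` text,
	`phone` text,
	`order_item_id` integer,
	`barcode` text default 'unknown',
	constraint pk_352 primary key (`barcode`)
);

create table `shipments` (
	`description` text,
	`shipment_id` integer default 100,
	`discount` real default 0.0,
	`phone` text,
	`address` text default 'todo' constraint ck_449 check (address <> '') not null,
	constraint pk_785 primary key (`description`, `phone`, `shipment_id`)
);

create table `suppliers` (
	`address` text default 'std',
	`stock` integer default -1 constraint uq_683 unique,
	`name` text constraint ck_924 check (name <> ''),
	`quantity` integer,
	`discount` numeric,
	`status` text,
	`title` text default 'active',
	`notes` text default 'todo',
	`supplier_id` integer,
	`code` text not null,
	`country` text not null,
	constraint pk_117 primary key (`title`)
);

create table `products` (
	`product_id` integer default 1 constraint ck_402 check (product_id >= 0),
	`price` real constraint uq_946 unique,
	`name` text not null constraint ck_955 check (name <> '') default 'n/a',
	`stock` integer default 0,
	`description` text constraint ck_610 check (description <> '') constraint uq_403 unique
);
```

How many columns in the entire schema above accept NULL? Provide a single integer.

order_items: 5 nullable (city, code, address, phone, order_item_id — PK (barcode) and explicit NOT NULL columns excluded).
shipments: 1 nullable (discount — PK (description, phone, shipment_id) and explicit NOT NULL columns excluded).
suppliers: 8 nullable (address, stock, name, quantity, discount, status, notes, supplier_id — PK (title) and explicit NOT NULL columns excluded).
products: 4 nullable (product_id, price, stock, description — PK none and explicit NOT NULL columns excluded).
Total: 5 + 1 + 8 + 4 = 18.

18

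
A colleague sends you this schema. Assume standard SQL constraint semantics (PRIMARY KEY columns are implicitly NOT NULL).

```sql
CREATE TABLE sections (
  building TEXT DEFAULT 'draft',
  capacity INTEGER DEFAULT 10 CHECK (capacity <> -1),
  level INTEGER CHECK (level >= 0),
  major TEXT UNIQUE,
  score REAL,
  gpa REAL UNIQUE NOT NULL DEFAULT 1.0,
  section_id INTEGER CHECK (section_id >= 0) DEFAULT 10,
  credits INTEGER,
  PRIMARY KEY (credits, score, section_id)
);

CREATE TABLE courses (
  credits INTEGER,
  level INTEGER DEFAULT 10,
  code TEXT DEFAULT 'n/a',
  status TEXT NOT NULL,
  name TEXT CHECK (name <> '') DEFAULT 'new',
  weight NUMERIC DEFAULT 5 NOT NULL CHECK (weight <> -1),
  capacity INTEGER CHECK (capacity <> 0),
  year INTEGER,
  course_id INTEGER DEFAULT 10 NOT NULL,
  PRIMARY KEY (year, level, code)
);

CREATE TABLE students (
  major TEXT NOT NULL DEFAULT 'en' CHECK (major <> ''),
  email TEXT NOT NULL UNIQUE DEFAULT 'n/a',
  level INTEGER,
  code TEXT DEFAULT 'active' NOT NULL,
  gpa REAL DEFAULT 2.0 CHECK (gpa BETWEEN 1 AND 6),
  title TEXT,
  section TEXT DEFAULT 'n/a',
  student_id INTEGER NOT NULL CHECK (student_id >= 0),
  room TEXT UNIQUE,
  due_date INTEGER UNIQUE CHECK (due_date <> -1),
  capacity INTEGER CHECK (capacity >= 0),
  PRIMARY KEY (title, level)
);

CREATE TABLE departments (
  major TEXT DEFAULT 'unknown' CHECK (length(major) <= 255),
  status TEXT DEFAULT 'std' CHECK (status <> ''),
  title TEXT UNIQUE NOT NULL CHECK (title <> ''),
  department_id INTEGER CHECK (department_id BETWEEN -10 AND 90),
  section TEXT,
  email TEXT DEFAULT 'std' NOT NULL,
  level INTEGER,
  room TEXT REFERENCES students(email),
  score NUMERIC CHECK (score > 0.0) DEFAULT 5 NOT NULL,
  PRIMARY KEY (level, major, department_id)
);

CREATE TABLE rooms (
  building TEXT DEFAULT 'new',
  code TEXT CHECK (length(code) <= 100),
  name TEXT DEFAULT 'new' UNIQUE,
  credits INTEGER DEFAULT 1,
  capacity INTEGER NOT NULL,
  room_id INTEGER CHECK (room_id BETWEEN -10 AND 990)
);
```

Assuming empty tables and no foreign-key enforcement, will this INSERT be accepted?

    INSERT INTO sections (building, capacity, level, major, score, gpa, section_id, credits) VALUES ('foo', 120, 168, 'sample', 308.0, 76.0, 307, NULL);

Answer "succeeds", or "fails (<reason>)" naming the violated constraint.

credits is explicitly set to NULL, but credits is part of the PRIMARY KEY (implied NOT NULL).

fails (NOT NULL on credits)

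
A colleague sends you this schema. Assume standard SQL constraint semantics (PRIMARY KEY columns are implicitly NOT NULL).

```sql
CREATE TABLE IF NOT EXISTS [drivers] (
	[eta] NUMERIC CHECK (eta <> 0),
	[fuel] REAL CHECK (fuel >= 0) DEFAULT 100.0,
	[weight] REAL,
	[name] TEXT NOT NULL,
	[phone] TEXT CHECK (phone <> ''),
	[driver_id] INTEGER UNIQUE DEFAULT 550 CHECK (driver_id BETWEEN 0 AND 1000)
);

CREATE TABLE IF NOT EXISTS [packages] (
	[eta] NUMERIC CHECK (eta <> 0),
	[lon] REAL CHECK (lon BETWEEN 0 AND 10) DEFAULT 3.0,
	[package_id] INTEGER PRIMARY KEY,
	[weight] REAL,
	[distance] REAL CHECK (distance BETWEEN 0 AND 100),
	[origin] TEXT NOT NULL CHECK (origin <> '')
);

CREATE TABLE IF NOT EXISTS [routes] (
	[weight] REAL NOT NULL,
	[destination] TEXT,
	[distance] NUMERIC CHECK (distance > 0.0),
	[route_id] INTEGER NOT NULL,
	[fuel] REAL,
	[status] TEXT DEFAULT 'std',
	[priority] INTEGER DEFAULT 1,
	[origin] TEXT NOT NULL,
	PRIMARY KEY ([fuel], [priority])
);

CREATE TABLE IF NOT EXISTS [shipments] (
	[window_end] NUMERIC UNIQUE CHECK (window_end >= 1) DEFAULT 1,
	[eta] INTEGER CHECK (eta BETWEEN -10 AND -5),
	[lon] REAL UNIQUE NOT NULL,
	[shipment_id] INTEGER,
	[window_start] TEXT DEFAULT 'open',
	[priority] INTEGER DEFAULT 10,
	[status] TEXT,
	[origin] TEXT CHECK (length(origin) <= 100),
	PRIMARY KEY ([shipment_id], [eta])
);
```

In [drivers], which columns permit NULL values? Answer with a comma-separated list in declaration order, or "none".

eta, fuel, weight, phone, driver_id

- eta: CHECK does not forbid NULL (a CHECK constraint passes when its expression is NULL) → nullable.
- fuel: CHECK does not forbid NULL (a CHECK constraint passes when its expression is NULL) → nullable.
- weight: no NOT NULL constraint applies → nullable.
- name: declared NOT NULL → not nullable.
- phone: CHECK does not forbid NULL (a CHECK constraint passes when its expression is NULL) → nullable.
- driver_id: CHECK does not forbid NULL (a CHECK constraint passes when its expression is NULL) → nullable.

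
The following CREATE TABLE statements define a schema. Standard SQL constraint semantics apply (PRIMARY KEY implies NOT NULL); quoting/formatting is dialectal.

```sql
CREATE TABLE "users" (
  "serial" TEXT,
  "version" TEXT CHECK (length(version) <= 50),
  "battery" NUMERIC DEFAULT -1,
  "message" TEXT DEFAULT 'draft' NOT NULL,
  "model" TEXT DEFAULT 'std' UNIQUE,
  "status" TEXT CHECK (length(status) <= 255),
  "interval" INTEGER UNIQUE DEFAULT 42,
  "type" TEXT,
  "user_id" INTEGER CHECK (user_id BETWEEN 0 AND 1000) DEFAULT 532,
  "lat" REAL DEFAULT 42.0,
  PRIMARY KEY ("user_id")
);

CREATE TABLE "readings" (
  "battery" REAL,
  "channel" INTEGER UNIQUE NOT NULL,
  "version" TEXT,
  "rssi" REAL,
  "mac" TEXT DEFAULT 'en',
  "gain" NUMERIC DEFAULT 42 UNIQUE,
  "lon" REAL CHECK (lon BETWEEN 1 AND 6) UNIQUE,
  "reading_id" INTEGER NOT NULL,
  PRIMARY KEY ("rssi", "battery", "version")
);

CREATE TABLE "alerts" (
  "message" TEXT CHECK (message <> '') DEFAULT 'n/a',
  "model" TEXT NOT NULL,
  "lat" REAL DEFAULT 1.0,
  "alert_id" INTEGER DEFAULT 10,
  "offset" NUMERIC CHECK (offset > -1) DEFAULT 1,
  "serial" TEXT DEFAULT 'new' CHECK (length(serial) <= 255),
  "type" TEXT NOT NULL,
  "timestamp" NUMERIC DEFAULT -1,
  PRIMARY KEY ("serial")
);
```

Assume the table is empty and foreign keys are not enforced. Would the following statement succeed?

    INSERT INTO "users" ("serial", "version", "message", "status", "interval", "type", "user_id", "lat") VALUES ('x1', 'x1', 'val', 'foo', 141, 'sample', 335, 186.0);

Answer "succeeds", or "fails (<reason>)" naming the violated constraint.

succeeds

NOT NULL columns: message is supplied; user_id is supplied.
CHECK constraints: 'x1' satisfies (length(version) <= 50); 'foo' satisfies (length(status) <= 255); 335 satisfies (user_id BETWEEN 0 AND 1000).
No constraint is violated.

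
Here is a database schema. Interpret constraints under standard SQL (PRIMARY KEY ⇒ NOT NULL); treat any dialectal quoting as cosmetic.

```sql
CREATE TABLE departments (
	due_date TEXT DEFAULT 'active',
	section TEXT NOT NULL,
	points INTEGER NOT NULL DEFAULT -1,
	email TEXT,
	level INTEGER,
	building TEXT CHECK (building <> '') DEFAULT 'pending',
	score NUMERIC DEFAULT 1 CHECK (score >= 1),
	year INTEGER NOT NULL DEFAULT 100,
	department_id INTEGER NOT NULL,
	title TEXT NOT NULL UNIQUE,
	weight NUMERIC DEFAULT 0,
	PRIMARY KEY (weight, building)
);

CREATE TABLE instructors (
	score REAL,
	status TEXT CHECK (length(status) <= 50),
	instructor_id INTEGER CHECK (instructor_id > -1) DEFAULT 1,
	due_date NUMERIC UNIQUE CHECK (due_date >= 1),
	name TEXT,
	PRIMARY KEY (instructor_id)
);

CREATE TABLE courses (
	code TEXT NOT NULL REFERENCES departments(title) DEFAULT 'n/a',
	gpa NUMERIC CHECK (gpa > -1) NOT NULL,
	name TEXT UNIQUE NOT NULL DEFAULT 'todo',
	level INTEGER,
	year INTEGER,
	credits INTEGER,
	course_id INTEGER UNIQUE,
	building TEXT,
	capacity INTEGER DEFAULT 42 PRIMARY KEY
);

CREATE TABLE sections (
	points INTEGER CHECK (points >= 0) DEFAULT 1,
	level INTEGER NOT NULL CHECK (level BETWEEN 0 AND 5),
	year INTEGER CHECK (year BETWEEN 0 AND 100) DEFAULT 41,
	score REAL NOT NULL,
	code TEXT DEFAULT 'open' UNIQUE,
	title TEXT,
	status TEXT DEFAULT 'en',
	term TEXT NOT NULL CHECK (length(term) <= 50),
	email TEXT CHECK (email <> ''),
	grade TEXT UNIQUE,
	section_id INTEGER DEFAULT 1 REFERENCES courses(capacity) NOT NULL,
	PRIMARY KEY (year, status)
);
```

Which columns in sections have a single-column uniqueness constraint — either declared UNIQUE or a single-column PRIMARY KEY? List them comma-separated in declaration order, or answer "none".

- points: no UNIQUE or single-column PK constraint.
- level: no UNIQUE or single-column PK constraint.
- year: part of a composite PRIMARY KEY — only the tuple is unique, not this column on its own.
- score: no UNIQUE or single-column PK constraint.
- code: declared UNIQUE → unique.
- title: no UNIQUE or single-column PK constraint.
- status: part of a composite PRIMARY KEY — only the tuple is unique, not this column on its own.
- term: no UNIQUE or single-column PK constraint.
- email: no UNIQUE or single-column PK constraint.
- grade: declared UNIQUE → unique.
- section_id: no UNIQUE or single-column PK constraint.

code, grade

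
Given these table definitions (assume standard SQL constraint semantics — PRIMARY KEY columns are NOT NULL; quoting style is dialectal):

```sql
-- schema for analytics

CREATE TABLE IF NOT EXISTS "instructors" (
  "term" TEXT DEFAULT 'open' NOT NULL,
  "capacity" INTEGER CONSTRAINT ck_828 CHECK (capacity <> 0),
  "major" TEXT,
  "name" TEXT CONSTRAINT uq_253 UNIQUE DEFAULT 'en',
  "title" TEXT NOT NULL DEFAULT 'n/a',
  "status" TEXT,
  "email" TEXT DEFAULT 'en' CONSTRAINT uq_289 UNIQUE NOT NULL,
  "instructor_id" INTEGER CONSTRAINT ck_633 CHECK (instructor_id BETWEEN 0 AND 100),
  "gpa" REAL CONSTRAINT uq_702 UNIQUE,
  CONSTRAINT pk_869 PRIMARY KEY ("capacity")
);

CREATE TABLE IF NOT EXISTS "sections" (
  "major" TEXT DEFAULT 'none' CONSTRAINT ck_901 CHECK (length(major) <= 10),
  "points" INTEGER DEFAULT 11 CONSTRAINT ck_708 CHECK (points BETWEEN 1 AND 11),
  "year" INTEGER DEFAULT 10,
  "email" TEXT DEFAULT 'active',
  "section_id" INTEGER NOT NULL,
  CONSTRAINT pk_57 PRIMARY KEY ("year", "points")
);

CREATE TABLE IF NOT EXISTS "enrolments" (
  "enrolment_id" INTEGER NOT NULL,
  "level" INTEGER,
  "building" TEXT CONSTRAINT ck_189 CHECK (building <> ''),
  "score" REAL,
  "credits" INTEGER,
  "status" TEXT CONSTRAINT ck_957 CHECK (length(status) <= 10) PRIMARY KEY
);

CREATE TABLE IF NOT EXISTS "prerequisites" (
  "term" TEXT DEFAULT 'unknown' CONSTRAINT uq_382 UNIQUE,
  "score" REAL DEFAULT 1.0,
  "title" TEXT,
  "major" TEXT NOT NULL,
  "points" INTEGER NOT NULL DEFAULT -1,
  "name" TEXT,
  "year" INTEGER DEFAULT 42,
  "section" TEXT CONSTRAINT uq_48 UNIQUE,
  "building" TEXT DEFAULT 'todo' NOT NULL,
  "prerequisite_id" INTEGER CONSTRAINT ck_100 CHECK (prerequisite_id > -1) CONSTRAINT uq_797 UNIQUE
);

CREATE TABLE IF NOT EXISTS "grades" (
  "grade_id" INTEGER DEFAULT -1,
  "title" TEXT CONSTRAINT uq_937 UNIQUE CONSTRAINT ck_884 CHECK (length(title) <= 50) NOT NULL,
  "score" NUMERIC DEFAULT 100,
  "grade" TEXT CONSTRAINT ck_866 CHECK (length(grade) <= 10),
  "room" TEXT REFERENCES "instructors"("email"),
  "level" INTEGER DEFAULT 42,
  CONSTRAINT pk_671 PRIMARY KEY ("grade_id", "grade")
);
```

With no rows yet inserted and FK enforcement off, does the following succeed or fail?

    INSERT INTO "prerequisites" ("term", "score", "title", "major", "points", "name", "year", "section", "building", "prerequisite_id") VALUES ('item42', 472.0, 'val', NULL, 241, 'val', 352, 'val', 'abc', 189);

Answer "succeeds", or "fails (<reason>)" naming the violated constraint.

major is explicitly set to NULL, but major is declared NOT NULL.

fails (NOT NULL on major)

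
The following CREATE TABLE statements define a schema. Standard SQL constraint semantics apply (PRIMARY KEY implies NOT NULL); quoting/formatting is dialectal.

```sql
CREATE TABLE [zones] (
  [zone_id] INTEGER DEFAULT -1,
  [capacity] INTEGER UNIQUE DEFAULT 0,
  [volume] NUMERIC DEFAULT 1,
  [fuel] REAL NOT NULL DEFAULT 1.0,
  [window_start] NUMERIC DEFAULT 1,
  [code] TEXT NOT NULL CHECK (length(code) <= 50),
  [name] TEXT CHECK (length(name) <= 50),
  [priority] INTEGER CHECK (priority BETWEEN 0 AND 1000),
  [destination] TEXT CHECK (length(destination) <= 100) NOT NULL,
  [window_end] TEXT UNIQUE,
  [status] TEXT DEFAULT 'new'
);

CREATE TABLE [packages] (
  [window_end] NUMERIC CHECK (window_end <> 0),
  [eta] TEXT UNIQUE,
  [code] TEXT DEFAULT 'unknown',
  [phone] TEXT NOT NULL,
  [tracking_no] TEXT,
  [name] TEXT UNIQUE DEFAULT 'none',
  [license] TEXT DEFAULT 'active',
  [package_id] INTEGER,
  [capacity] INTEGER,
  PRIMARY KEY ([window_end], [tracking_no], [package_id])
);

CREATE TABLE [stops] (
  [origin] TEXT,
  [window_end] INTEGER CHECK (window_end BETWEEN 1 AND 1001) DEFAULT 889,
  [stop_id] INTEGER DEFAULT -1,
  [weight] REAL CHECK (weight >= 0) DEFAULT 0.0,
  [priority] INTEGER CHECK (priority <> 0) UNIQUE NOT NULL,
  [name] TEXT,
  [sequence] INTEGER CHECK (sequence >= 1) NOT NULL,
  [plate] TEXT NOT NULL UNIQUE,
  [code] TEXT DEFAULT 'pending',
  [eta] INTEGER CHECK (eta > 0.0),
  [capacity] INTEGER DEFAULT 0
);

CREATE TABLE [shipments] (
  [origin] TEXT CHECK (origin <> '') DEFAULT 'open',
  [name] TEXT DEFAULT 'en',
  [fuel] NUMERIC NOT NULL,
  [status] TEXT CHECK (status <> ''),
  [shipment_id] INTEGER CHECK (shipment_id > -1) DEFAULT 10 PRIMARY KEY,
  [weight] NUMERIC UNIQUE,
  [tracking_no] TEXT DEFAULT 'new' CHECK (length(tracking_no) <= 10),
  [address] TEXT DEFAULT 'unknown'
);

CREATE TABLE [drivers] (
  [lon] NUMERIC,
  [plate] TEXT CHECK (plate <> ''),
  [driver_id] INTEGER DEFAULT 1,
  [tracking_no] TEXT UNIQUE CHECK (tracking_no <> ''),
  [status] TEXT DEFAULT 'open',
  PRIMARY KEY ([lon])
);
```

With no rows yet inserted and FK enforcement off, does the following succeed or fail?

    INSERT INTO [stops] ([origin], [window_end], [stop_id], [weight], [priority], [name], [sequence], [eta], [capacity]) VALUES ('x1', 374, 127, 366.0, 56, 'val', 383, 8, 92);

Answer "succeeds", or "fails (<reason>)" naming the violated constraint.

fails (NOT NULL on plate)

plate is omitted from the column list and has no DEFAULT, so it would receive NULL.
But plate is declared NOT NULL.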